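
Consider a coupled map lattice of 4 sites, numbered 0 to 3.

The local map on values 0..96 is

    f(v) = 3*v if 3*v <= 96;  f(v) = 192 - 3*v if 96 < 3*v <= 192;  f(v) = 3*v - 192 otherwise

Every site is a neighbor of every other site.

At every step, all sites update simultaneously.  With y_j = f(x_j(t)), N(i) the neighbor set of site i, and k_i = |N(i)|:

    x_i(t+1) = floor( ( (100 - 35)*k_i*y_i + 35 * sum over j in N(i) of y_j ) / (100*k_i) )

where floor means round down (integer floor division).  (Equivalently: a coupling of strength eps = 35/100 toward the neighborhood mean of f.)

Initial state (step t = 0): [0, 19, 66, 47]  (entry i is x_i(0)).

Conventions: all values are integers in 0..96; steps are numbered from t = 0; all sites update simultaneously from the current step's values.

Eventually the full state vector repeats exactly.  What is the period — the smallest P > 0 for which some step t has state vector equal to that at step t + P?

Answer: 8
Key observation: The state at step 12, [13, 13, 22, 22], reappears at step 20 — and no state repeats earlier — so the cycle the system enters has period 8.

Derivation:
t=0: [0, 19, 66, 47]
t=1: [13, 43, 16, 40]
t=2: [46, 59, 51, 64]
t=3: [41, 20, 33, 12]
t=4: [66, 62, 79, 49]
t=5: [15, 15, 35, 35]
t=6: [54, 54, 77, 77]
t=7: [32, 32, 36, 36]
t=8: [93, 93, 86, 86]
t=9: [82, 82, 70, 70]
t=10: [45, 45, 26, 26]
t=11: [61, 61, 73, 73]
t=12: [13, 13, 22, 22]
t=13: [45, 45, 59, 59]
t=14: [47, 47, 24, 24]
t=15: [55, 55, 67, 67]
t=16: [22, 22, 13, 13]
t=17: [59, 59, 45, 45]
t=18: [24, 24, 47, 47]
t=19: [67, 67, 55, 55]
t=20: [13, 13, 22, 22]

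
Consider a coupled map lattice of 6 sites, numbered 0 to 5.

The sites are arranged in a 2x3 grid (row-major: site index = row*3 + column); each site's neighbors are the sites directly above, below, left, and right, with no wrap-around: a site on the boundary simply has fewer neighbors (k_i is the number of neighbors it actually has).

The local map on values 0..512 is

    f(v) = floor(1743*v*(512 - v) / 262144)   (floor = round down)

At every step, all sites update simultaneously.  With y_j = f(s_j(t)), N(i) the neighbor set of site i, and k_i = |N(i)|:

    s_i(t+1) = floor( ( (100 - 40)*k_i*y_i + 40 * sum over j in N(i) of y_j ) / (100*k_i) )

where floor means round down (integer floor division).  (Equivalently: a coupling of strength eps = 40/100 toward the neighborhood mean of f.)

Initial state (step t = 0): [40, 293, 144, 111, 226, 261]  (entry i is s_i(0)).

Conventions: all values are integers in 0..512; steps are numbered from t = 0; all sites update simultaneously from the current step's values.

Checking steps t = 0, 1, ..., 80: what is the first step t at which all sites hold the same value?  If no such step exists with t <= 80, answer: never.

Answer: never
Key observation: The state at step 17 reappears at step 21 — the system is in a cycle of period 4 from step 17 on.  No step 0..21 is synchronized, and the cycle repeats forever, so no step up to 80 (or ever) has all sites equal.

Derivation:
t=0: [40, 293, 144, 111, 226, 261]  (not all equal)
t=1: [219, 376, 383, 287, 411, 417]  (not all equal)
t=2: [409, 341, 317, 397, 303, 278]  (not all equal)
t=3: [306, 380, 410, 322, 402, 425]  (not all equal)
t=4: [399, 331, 282, 386, 307, 261]  (not all equal)
t=5: [323, 391, 425, 337, 404, 430]  (not all equal)
t=6: [384, 313, 256, 374, 299, 247]  (not all equal)
t=7: [347, 406, 430, 355, 412, 432]  (not all equal)
t=8: [359, 289, 243, 352, 281, 238]  (not all equal)
t=9: [379, 420, 432, 383, 423, 432]  (not all equal)
t=10: [317, 262, 234, 313, 258, 233]  (not all equal)
t=11: [416, 431, 432, 417, 431, 432]  (not all equal)
t=12: [258, 236, 229, 257, 235, 229]  (not all equal)
t=13: [434, 432, 430, 434, 432, 430]  (not all equal)
t=14: [225, 229, 233, 225, 229, 233]  (not all equal)
t=15: [429, 430, 431, 429, 430, 431]  (not all equal)
t=16: [235, 234, 232, 235, 234, 232]  (not all equal)
t=17: [432, 431, 431, 432, 431, 431]  (not all equal)
t=18: [229, 231, 232, 229, 231, 232]  (not all equal)
t=19: [430, 430, 431, 430, 430, 431]  (not all equal)
t=20: [234, 233, 232, 234, 233, 232]  (not all equal)
t=21: [432, 431, 431, 432, 431, 431]  (not all equal)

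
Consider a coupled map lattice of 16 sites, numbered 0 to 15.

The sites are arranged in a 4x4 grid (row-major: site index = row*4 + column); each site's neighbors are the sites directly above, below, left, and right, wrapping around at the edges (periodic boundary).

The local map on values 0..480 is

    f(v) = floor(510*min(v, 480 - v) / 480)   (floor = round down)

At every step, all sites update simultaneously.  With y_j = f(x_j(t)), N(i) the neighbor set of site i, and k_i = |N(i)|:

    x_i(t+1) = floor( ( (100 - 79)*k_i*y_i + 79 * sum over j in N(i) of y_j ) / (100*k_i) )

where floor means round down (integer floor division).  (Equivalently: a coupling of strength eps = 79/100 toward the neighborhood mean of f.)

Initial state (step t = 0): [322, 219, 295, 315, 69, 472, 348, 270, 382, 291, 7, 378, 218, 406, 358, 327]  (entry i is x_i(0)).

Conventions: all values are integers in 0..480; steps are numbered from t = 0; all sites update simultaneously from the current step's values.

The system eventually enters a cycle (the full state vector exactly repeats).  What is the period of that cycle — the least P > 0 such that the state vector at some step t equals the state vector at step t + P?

Answer: 2
Key observation: The state at step 11, [243, 243, 243, 243, 243, 242, 242, 243, 242, 242, 242, 242, 243, 242, 242, 243], reappears at step 13 — and no state repeats earlier — so the cycle the system enters has period 2.

Derivation:
t=0: [322, 219, 295, 315, 69, 472, 348, 270, 382, 291, 7, 378, 218, 406, 358, 327]
t=1: [175, 137, 174, 184, 114, 129, 115, 144, 142, 80, 115, 120, 149, 172, 114, 161]
t=2: [161, 166, 153, 177, 148, 122, 143, 143, 128, 134, 115, 144, 169, 138, 155, 154]
t=3: [174, 157, 168, 167, 148, 150, 143, 159, 153, 135, 146, 145, 159, 161, 151, 169]
t=4: [170, 171, 166, 177, 165, 155, 162, 161, 156, 157, 152, 163, 172, 161, 168, 167]
t=5: [181, 174, 178, 178, 171, 171, 168, 175, 172, 165, 169, 169, 175, 175, 172, 179]
t=6: [186, 186, 184, 189, 184, 179, 182, 182, 180, 180, 178, 182, 186, 182, 184, 185]
t=7: [197, 194, 195, 196, 193, 193, 192, 194, 193, 190, 192, 192, 194, 194, 193, 196]
t=8: [206, 206, 206, 207, 205, 204, 205, 205, 204, 204, 203, 205, 206, 204, 205, 206]
t=9: [218, 217, 217, 218, 216, 216, 216, 217, 216, 215, 216, 216, 217, 216, 216, 217]
t=10: [230, 229, 229, 230, 229, 229, 229, 229, 229, 228, 228, 229, 229, 229, 229, 229]
t=11: [243, 243, 243, 243, 243, 242, 242, 243, 242, 242, 242, 242, 243, 242, 242, 243]
t=12: [251, 251, 251, 251, 251, 251, 251, 251, 251, 252, 252, 251, 251, 251, 251, 251]
t=13: [243, 243, 243, 243, 243, 242, 242, 243, 242, 242, 242, 242, 243, 242, 242, 243]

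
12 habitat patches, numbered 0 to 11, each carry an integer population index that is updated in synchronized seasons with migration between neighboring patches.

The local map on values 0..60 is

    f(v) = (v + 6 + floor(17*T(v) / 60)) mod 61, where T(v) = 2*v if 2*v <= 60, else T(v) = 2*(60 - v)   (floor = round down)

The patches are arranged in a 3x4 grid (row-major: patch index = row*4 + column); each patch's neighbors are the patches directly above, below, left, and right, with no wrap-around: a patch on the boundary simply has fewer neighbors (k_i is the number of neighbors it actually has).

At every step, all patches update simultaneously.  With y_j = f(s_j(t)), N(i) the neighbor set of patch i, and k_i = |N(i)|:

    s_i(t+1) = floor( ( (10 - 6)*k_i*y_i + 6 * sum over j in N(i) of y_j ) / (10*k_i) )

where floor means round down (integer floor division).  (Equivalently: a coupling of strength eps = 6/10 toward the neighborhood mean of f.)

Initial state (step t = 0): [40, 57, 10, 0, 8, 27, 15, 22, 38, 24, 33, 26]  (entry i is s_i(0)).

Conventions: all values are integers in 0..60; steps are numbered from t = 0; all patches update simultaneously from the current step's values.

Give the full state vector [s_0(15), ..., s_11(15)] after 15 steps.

Answer: [2, 13, 45, 53, 2, 10, 47, 51, 2, 13, 45, 53]

Derivation:
t=0: [40, 57, 10, 0, 8, 27, 15, 22, 38, 24, 33, 26]
t=1: [29, 26, 16, 20, 39, 33, 36, 32, 40, 48, 45, 46]
t=2: [51, 45, 40, 40, 54, 54, 51, 51, 57, 58, 58, 57]
t=3: [18, 35, 46, 40, 2, 10, 10, 12, 3, 3, 3, 2]
t=4: [32, 44, 50, 47, 16, 22, 25, 27, 9, 12, 12, 13]
t=5: [48, 42, 32, 38, 35, 39, 34, 45, 24, 26, 28, 32]
t=6: [57, 57, 54, 56, 53, 54, 54, 56, 47, 48, 50, 53]
t=7: [2, 2, 2, 2, 13, 10, 1, 2, 42, 36, 12, 1]
t=8: [14, 11, 8, 9, 28, 22, 12, 8, 47, 42, 23, 12]
t=9: [32, 26, 20, 18, 45, 39, 27, 20, 56, 51, 38, 27]
t=10: [52, 47, 40, 35, 46, 45, 47, 40, 19, 23, 41, 47]
t=11: [36, 47, 57, 56, 42, 56, 58, 57, 44, 47, 55, 58]
t=12: [57, 36, 14, 3, 46, 28, 3, 3, 59, 36, 14, 3]
t=13: [35, 37, 25, 15, 34, 46, 20, 10, 35, 38, 25, 15]
t=14: [55, 54, 42, 31, 55, 54, 40, 27, 55, 54, 42, 31]
t=15: [2, 13, 45, 53, 2, 10, 47, 51, 2, 13, 45, 53]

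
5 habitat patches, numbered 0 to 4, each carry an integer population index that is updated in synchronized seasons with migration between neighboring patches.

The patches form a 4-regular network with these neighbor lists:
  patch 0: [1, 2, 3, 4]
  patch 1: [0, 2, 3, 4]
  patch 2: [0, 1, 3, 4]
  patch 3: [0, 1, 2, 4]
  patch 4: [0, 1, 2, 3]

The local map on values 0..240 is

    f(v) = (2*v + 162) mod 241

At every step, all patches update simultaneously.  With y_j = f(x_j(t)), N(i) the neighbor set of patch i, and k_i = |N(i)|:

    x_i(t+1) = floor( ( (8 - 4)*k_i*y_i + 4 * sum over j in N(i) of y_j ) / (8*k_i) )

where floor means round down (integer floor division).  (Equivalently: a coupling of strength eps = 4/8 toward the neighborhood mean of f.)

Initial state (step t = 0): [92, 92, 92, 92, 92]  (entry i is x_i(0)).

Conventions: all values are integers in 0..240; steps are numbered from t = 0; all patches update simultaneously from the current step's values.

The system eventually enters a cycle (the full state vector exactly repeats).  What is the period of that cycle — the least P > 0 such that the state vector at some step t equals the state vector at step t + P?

Answer: 24
Key observation: The state at step 0, [92, 92, 92, 92, 92], reappears at step 24 — and no state repeats earlier — so the cycle the system enters has period 24.

Derivation:
t=0: [92, 92, 92, 92, 92]
t=1: [105, 105, 105, 105, 105]
t=2: [131, 131, 131, 131, 131]
t=3: [183, 183, 183, 183, 183]
t=4: [46, 46, 46, 46, 46]
t=5: [13, 13, 13, 13, 13]
t=6: [188, 188, 188, 188, 188]
t=7: [56, 56, 56, 56, 56]
t=8: [33, 33, 33, 33, 33]
t=9: [228, 228, 228, 228, 228]
t=10: [136, 136, 136, 136, 136]
t=11: [193, 193, 193, 193, 193]
t=12: [66, 66, 66, 66, 66]
t=13: [53, 53, 53, 53, 53]
t=14: [27, 27, 27, 27, 27]
t=15: [216, 216, 216, 216, 216]
t=16: [112, 112, 112, 112, 112]
t=17: [145, 145, 145, 145, 145]
t=18: [211, 211, 211, 211, 211]
t=19: [102, 102, 102, 102, 102]
t=20: [125, 125, 125, 125, 125]
t=21: [171, 171, 171, 171, 171]
t=22: [22, 22, 22, 22, 22]
t=23: [206, 206, 206, 206, 206]
t=24: [92, 92, 92, 92, 92]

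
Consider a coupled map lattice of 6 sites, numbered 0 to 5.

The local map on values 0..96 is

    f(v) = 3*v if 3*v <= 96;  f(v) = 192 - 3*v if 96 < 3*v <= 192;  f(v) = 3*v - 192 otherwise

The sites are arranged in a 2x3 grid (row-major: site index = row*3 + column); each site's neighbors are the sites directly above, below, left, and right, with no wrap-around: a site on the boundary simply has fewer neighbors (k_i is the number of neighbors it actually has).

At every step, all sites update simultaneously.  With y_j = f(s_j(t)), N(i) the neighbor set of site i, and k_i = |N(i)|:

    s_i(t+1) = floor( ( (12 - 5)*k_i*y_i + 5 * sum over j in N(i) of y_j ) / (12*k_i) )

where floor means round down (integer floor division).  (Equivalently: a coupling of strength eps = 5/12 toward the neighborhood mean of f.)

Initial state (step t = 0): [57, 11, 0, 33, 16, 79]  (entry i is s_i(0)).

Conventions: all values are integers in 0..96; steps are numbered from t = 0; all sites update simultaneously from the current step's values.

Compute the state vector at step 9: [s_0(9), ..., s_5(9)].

Answer: [34, 22, 18, 48, 54, 50]

Derivation:
t=0: [57, 11, 0, 33, 16, 79]
t=1: [38, 28, 16, 68, 51, 36]
t=2: [65, 71, 63, 31, 47, 67]
t=3: [25, 20, 8, 65, 46, 16]
t=4: [56, 56, 36, 28, 46, 44]
t=5: [36, 36, 66, 65, 54, 63]
t=6: [67, 65, 21, 25, 30, 9]
t=7: [21, 24, 43, 64, 67, 47]
t=8: [51, 60, 62, 15, 22, 44]
t=9: [34, 22, 18, 48, 54, 50]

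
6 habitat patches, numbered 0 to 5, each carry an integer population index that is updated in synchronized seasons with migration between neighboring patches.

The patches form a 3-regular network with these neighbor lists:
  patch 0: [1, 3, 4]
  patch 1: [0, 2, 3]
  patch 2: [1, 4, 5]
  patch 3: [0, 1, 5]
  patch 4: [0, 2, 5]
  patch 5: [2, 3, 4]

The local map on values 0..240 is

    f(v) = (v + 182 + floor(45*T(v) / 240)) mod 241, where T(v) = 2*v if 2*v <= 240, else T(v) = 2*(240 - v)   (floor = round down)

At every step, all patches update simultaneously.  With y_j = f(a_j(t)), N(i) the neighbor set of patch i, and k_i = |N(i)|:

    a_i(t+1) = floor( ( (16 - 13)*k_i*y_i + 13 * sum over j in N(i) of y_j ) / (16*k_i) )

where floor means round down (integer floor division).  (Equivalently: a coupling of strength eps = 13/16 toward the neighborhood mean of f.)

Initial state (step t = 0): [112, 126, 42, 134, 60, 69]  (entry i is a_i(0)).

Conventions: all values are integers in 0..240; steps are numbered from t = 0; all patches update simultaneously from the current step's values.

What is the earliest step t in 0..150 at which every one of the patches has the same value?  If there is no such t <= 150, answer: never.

Simulating step by step:
t=0: [112, 126, 42, 134, 60, 69]  (not all equal)
t=1: [84, 141, 90, 86, 104, 108]  (not all equal)
t=2: [81, 70, 91, 82, 72, 72]  (not all equal)
t=3: [44, 53, 44, 44, 50, 50]  (not all equal)
t=4: [6, 3, 8, 6, 4, 4]  (not all equal)
t=5: [188, 190, 187, 188, 189, 189]  (not all equal)
t=6: [148, 147, 148, 148, 148, 148]  (not all equal)
t=7: [122, 122, 122, 122, 123, 123]  (not all equal)
t=8: [107, 107, 107, 107, 107, 107]  (all equal)

Answer: 8
Key observation: Synchronization is absorbing here: once all patches are equal they stay equal, and step 8 is the first all-equal step.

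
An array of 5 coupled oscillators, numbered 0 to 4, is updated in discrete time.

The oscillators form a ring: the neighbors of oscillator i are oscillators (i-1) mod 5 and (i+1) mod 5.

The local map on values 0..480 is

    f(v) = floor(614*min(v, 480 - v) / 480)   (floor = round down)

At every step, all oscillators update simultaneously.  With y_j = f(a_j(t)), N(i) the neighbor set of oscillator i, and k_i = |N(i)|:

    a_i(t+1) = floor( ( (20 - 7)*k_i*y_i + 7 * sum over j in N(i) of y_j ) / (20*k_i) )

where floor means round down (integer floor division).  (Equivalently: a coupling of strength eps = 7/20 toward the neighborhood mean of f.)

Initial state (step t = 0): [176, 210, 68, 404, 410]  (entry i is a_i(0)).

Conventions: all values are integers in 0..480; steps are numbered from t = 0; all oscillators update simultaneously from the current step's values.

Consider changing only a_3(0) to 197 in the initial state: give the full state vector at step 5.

Answer: [281, 280, 280, 280, 278]
Key observation: This trace re-runs the system from the modified initial state.

Derivation:
t=0: [176, 210, 68, 197, 410]
t=1: [208, 228, 146, 193, 141]
t=2: [255, 268, 214, 223, 206]
t=3: [280, 274, 274, 279, 271]
t=4: [258, 261, 261, 259, 263]
t=5: [281, 280, 280, 280, 278]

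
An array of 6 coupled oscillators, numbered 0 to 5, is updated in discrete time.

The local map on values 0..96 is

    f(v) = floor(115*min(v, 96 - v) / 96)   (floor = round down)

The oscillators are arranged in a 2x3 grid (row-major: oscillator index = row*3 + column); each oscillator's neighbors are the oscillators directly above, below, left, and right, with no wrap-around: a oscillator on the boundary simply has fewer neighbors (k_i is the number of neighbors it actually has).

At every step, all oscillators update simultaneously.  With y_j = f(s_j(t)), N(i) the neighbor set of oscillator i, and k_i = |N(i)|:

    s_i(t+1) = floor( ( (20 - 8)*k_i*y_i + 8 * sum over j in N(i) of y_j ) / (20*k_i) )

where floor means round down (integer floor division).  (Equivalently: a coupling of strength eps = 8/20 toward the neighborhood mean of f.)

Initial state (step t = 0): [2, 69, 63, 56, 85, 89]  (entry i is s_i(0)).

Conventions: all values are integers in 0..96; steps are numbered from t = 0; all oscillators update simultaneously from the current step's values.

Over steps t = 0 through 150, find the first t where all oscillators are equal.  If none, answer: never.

Answer: 11
Key observation: Synchronization is absorbing here: once all oscillators are equal they stay equal, and step 11 is the first all-equal step.

Derivation:
t=0: [2, 69, 63, 56, 85, 89]  (not all equal)
t=1: [17, 26, 31, 31, 19, 15]  (not all equal)
t=2: [25, 29, 31, 30, 24, 22]  (not all equal)
t=3: [31, 32, 34, 32, 29, 28]  (not all equal)
t=4: [37, 37, 38, 37, 34, 34]  (not all equal)
t=5: [44, 43, 43, 43, 41, 41]  (not all equal)
t=6: [51, 50, 50, 50, 49, 49]  (not all equal)
t=7: [53, 54, 55, 54, 55, 55]  (not all equal)
t=8: [50, 49, 49, 50, 49, 49]  (not all equal)
t=9: [55, 55, 56, 55, 55, 56]  (not all equal)
t=10: [49, 48, 47, 49, 48, 47]  (not all equal)
t=11: [56, 56, 56, 56, 56, 56]  (all equal)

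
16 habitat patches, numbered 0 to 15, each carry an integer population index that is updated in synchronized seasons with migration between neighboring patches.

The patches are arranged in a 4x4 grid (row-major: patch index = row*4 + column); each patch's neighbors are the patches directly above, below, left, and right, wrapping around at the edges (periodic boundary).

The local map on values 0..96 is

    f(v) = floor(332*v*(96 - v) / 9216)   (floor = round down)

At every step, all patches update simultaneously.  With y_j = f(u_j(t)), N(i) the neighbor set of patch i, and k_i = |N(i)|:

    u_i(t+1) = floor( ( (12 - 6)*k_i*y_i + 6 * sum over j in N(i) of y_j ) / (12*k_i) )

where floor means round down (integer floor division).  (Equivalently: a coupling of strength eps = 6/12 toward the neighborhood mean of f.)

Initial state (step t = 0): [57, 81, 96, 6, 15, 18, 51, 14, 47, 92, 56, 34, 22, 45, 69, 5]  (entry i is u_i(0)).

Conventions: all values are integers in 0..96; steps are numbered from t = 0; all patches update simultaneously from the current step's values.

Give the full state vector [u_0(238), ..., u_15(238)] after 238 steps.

Simulating step by step:
t=0: [57, 81, 96, 6, 15, 18, 51, 14, 47, 92, 56, 34, 22, 45, 69, 5]
t=1: [60, 48, 26, 26, 53, 47, 62, 47, 64, 43, 69, 64, 61, 63, 55, 35]
t=2: [76, 78, 70, 70, 80, 81, 74, 77, 75, 78, 72, 73, 75, 77, 75, 74]
t=3: [54, 51, 61, 61, 48, 47, 56, 54, 54, 51, 59, 58, 55, 52, 57, 58]
t=4: [80, 81, 77, 77, 82, 81, 79, 80, 81, 81, 79, 79, 80, 81, 79, 79]
t=5: [45, 44, 49, 50, 42, 43, 47, 46, 43, 43, 47, 47, 45, 44, 47, 48]
t=6: [81, 82, 82, 82, 81, 81, 82, 81, 81, 82, 82, 82, 82, 82, 82, 82]
t=7: [42, 41, 41, 41, 43, 42, 41, 42, 42, 41, 41, 41, 41, 41, 41, 41]
t=8: [81, 81, 81, 81, 81, 81, 81, 81, 81, 81, 81, 81, 81, 81, 81, 81]
t=9: [43, 43, 43, 43, 43, 43, 43, 43, 43, 43, 43, 43, 43, 43, 43, 43]
t=10: [82, 82, 82, 82, 82, 82, 82, 82, 82, 82, 82, 82, 82, 82, 82, 82]
t=11: [41, 41, 41, 41, 41, 41, 41, 41, 41, 41, 41, 41, 41, 41, 41, 41]
t=12: [81, 81, 81, 81, 81, 81, 81, 81, 81, 81, 81, 81, 81, 81, 81, 81]

Answer: [82, 82, 82, 82, 82, 82, 82, 82, 82, 82, 82, 82, 82, 82, 82, 82]
Key observation: The state at step 8, [81, 81, 81, 81, 81, 81, 81, 81, 81, 81, 81, 81, 81, 81, 81, 81], reappears at step 12: the system is in a cycle of period 4 from step 8 on.  Therefore the state at step 238 equals the state at step 8 + ((238 - 8) mod 4) = 10, which is [82, 82, 82, 82, 82, 82, 82, 82, 82, 82, 82, 82, 82, 82, 82, 82].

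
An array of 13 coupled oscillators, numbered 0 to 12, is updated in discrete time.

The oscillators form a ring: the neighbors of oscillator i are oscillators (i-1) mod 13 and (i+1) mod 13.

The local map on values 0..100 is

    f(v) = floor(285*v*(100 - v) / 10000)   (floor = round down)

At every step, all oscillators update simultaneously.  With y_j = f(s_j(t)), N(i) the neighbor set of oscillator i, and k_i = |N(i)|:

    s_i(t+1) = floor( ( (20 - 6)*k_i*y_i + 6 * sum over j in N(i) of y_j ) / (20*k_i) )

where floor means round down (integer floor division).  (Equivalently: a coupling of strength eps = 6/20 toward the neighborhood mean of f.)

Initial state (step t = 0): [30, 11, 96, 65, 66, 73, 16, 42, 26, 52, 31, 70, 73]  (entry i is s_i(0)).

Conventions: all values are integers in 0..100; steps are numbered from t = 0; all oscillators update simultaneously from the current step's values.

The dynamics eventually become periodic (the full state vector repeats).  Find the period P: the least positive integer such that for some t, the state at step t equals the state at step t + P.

Answer: 2
Key observation: The state at step 8, [65, 64, 64, 64, 65, 65, 66, 66, 66, 66, 66, 66, 65], reappears at step 10 — and no state repeats earlier — so the cycle the system enters has period 2.

Derivation:
t=0: [30, 11, 96, 65, 66, 73, 16, 42, 26, 52, 31, 70, 73]
t=1: [53, 29, 20, 55, 62, 54, 45, 62, 58, 66, 61, 58, 56]
t=2: [68, 57, 50, 65, 67, 69, 69, 67, 67, 64, 66, 68, 69]
t=3: [62, 68, 69, 64, 62, 60, 60, 62, 63, 64, 63, 61, 60]
t=4: [66, 62, 61, 64, 66, 67, 67, 67, 66, 65, 66, 67, 67]
t=5: [63, 66, 66, 65, 63, 63, 63, 63, 63, 63, 63, 63, 63]
t=6: [65, 63, 63, 64, 65, 66, 66, 66, 66, 66, 66, 66, 66]
t=7: [64, 65, 65, 65, 64, 63, 63, 63, 63, 63, 63, 63, 63]
t=8: [65, 64, 64, 64, 65, 65, 66, 66, 66, 66, 66, 66, 65]
t=9: [64, 64, 65, 64, 64, 63, 63, 63, 63, 63, 63, 63, 63]
t=10: [65, 64, 64, 64, 65, 65, 66, 66, 66, 66, 66, 66, 65]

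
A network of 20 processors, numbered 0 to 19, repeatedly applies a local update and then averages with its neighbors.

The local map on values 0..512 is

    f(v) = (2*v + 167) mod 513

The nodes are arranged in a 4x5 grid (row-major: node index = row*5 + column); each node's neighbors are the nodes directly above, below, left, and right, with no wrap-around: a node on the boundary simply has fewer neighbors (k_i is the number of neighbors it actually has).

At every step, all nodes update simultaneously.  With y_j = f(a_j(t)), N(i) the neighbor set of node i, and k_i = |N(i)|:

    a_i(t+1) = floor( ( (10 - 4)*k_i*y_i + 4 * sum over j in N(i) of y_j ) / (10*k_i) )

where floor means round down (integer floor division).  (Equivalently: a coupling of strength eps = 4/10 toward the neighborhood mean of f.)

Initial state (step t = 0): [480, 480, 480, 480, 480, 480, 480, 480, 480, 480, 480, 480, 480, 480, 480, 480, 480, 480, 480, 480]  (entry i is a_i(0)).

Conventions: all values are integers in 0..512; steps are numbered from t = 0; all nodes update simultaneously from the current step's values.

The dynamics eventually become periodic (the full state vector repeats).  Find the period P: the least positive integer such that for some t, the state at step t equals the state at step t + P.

Answer: 18
Key observation: The state at step 0, [480, 480, 480, 480, 480, 480, 480, 480, 480, 480, 480, 480, 480, 480, 480, 480, 480, 480, 480, 480], reappears at step 18 — and no state repeats earlier — so the cycle the system enters has period 18.

Derivation:
t=0: [480, 480, 480, 480, 480, 480, 480, 480, 480, 480, 480, 480, 480, 480, 480, 480, 480, 480, 480, 480]
t=1: [101, 101, 101, 101, 101, 101, 101, 101, 101, 101, 101, 101, 101, 101, 101, 101, 101, 101, 101, 101]
t=2: [369, 369, 369, 369, 369, 369, 369, 369, 369, 369, 369, 369, 369, 369, 369, 369, 369, 369, 369, 369]
t=3: [392, 392, 392, 392, 392, 392, 392, 392, 392, 392, 392, 392, 392, 392, 392, 392, 392, 392, 392, 392]
t=4: [438, 438, 438, 438, 438, 438, 438, 438, 438, 438, 438, 438, 438, 438, 438, 438, 438, 438, 438, 438]
t=5: [17, 17, 17, 17, 17, 17, 17, 17, 17, 17, 17, 17, 17, 17, 17, 17, 17, 17, 17, 17]
t=6: [201, 201, 201, 201, 201, 201, 201, 201, 201, 201, 201, 201, 201, 201, 201, 201, 201, 201, 201, 201]
t=7: [56, 56, 56, 56, 56, 56, 56, 56, 56, 56, 56, 56, 56, 56, 56, 56, 56, 56, 56, 56]
t=8: [279, 279, 279, 279, 279, 279, 279, 279, 279, 279, 279, 279, 279, 279, 279, 279, 279, 279, 279, 279]
t=9: [212, 212, 212, 212, 212, 212, 212, 212, 212, 212, 212, 212, 212, 212, 212, 212, 212, 212, 212, 212]
t=10: [78, 78, 78, 78, 78, 78, 78, 78, 78, 78, 78, 78, 78, 78, 78, 78, 78, 78, 78, 78]
t=11: [323, 323, 323, 323, 323, 323, 323, 323, 323, 323, 323, 323, 323, 323, 323, 323, 323, 323, 323, 323]
t=12: [300, 300, 300, 300, 300, 300, 300, 300, 300, 300, 300, 300, 300, 300, 300, 300, 300, 300, 300, 300]
t=13: [254, 254, 254, 254, 254, 254, 254, 254, 254, 254, 254, 254, 254, 254, 254, 254, 254, 254, 254, 254]
t=14: [162, 162, 162, 162, 162, 162, 162, 162, 162, 162, 162, 162, 162, 162, 162, 162, 162, 162, 162, 162]
t=15: [491, 491, 491, 491, 491, 491, 491, 491, 491, 491, 491, 491, 491, 491, 491, 491, 491, 491, 491, 491]
t=16: [123, 123, 123, 123, 123, 123, 123, 123, 123, 123, 123, 123, 123, 123, 123, 123, 123, 123, 123, 123]
t=17: [413, 413, 413, 413, 413, 413, 413, 413, 413, 413, 413, 413, 413, 413, 413, 413, 413, 413, 413, 413]
t=18: [480, 480, 480, 480, 480, 480, 480, 480, 480, 480, 480, 480, 480, 480, 480, 480, 480, 480, 480, 480]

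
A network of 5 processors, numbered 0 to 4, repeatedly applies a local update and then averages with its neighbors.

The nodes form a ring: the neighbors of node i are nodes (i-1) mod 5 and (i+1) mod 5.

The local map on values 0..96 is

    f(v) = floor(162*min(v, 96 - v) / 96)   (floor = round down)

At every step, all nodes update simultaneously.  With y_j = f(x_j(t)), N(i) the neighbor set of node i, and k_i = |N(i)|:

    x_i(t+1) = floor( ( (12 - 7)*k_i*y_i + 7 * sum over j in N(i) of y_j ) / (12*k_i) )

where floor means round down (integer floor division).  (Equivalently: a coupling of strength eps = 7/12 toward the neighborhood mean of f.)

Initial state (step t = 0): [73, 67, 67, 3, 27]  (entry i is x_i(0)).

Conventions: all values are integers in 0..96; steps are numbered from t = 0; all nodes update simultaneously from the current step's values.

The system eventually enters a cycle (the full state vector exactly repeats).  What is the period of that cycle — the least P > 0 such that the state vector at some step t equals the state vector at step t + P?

Simulating step by step:
t=0: [73, 67, 67, 3, 27]
t=1: [42, 45, 35, 29, 31]
t=2: [66, 68, 60, 52, 56]
t=3: [54, 51, 60, 67, 64]
t=4: [66, 69, 60, 53, 56]
t=5: [53, 50, 59, 67, 63]
t=6: [68, 71, 62, 54, 57]
t=7: [50, 47, 56, 64, 61]
t=8: [72, 74, 66, 59, 62]
t=9: [44, 41, 49, 57, 53]
t=10: [71, 73, 72, 71, 70]
t=11: [41, 39, 40, 41, 42]
t=12: [68, 66, 67, 68, 69]
t=13: [47, 48, 48, 46, 46]
t=14: [79, 80, 79, 78, 77]
t=15: [28, 27, 28, 30, 30]
t=16: [47, 46, 47, 49, 49]
t=17: [78, 78, 78, 79, 79]
t=18: [29, 30, 29, 28, 28]
t=19: [48, 48, 48, 47, 47]
t=20: [80, 81, 80, 79, 79]
t=21: [26, 26, 26, 27, 27]
t=22: [43, 43, 43, 44, 44]
t=23: [72, 72, 72, 73, 73]
t=24: [39, 40, 39, 38, 38]
t=25: [65, 65, 65, 64, 64]
t=26: [52, 52, 52, 53, 53]
t=27: [73, 74, 73, 72, 72]
t=28: [38, 37, 38, 39, 39]
t=29: [63, 63, 63, 64, 64]
t=30: [54, 55, 54, 54, 54]
t=31: [69, 69, 69, 70, 70]
t=32: [44, 45, 44, 43, 43]
t=33: [73, 74, 73, 72, 72]

Answer: 6
Key observation: The state at step 27, [73, 74, 73, 72, 72], reappears at step 33 — and no state repeats earlier — so the cycle the system enters has period 6.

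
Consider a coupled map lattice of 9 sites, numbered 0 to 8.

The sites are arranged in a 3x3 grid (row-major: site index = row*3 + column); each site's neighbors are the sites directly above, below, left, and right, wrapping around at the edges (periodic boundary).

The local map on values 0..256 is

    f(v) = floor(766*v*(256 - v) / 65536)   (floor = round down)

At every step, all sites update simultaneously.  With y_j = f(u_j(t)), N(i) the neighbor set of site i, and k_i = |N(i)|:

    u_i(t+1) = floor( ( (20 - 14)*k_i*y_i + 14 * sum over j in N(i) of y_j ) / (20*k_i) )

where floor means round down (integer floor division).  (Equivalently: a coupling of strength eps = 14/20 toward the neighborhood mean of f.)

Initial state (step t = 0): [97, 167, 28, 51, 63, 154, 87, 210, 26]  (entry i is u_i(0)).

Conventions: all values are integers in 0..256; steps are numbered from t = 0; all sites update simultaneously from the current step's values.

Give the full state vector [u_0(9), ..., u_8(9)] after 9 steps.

Simulating step by step:
t=0: [97, 167, 28, 51, 63, 154, 87, 210, 26]
t=1: [148, 140, 128, 154, 145, 126, 135, 130, 115]
t=2: [187, 189, 189, 187, 188, 188, 188, 189, 190]
t=3: [149, 148, 148, 149, 148, 148, 148, 148, 147]
t=4: [186, 186, 186, 186, 186, 186, 186, 186, 186]
t=5: [152, 152, 152, 152, 152, 152, 152, 152, 152]
t=6: [184, 184, 184, 184, 184, 184, 184, 184, 184]
t=7: [154, 154, 154, 154, 154, 154, 154, 154, 154]
t=8: [183, 183, 183, 183, 183, 183, 183, 183, 183]
t=9: [156, 156, 156, 156, 156, 156, 156, 156, 156]

Answer: [156, 156, 156, 156, 156, 156, 156, 156, 156]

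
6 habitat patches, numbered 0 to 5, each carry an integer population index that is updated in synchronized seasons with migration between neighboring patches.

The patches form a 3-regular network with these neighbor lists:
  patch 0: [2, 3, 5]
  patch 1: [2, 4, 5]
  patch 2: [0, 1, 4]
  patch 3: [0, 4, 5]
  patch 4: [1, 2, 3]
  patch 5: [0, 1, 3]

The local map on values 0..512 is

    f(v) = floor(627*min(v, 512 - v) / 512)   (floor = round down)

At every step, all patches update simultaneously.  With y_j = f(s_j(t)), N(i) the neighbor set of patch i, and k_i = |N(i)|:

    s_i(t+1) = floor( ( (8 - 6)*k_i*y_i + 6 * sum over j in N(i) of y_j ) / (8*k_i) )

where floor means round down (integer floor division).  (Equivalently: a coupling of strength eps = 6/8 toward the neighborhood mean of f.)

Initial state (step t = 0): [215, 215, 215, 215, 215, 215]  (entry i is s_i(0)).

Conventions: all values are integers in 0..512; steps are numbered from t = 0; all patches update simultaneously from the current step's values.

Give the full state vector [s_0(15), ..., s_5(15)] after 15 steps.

Simulating step by step:
t=0: [215, 215, 215, 215, 215, 215]
t=1: [263, 263, 263, 263, 263, 263]
t=2: [304, 304, 304, 304, 304, 304]
t=3: [254, 254, 254, 254, 254, 254]
t=4: [311, 311, 311, 311, 311, 311]
t=5: [246, 246, 246, 246, 246, 246]
t=6: [301, 301, 301, 301, 301, 301]
t=7: [258, 258, 258, 258, 258, 258]
t=8: [311, 311, 311, 311, 311, 311]
t=9: [246, 246, 246, 246, 246, 246]
t=10: [301, 301, 301, 301, 301, 301]
t=11: [258, 258, 258, 258, 258, 258]
t=12: [311, 311, 311, 311, 311, 311]
t=13: [246, 246, 246, 246, 246, 246]
t=14: [301, 301, 301, 301, 301, 301]
t=15: [258, 258, 258, 258, 258, 258]

Answer: [258, 258, 258, 258, 258, 258]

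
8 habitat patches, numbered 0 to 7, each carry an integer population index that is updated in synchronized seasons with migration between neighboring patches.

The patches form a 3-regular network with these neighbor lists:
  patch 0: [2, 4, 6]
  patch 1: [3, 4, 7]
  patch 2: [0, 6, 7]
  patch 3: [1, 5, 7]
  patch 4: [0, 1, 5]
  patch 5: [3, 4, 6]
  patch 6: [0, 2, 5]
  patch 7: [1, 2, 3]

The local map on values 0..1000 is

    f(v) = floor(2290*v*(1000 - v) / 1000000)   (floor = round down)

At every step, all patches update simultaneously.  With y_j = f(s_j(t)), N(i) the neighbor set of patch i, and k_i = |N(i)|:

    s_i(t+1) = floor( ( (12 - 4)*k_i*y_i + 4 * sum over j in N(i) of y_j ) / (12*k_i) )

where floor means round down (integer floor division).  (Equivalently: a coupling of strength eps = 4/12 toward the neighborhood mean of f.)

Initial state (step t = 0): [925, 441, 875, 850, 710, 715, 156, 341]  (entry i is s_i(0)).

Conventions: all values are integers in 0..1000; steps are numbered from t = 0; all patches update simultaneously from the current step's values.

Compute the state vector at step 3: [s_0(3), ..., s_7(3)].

Answer: [562, 563, 567, 567, 565, 567, 568, 566]

Derivation:
t=0: [925, 441, 875, 850, 710, 715, 156, 341]
t=1: [218, 517, 274, 365, 446, 428, 297, 465]
t=2: [426, 565, 463, 542, 545, 548, 474, 552]
t=3: [562, 563, 567, 567, 565, 567, 568, 566]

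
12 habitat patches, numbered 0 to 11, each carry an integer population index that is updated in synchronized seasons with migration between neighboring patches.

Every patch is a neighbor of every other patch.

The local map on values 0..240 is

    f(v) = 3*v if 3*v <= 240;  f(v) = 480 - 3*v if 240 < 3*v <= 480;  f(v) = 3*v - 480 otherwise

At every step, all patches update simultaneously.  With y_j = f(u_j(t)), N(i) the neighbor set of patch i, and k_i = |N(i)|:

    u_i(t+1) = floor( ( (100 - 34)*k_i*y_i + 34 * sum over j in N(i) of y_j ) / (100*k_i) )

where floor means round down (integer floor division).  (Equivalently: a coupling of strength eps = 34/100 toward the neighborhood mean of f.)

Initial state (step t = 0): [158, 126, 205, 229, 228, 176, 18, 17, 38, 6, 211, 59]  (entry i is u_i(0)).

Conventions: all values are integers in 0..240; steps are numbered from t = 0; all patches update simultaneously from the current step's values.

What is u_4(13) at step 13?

Answer: u_4(13) = 156

Derivation:
t=0: [158, 126, 205, 229, 228, 176, 18, 17, 38, 6, 211, 59]
t=1: [42, 103, 124, 169, 167, 69, 73, 71, 110, 50, 135, 150]
t=2: [125, 153, 114, 63, 59, 176, 184, 180, 140, 140, 93, 65]
t=3: [107, 54, 127, 159, 152, 71, 86, 78, 78, 78, 167, 163]
t=4: [149, 151, 112, 51, 64, 183, 189, 197, 197, 197, 63, 55]
t=5: [63, 60, 133, 139, 163, 86, 97, 112, 112, 112, 161, 146]
t=6: [162, 156, 94, 83, 49, 183, 162, 134, 134, 134, 45, 70]
t=7: [42, 46, 163, 183, 131, 81, 42, 87, 87, 87, 123, 170]
t=8: [128, 135, 54, 92, 103, 198, 128, 186, 186, 186, 118, 68]
t=9: [106, 92, 147, 174, 153, 117, 106, 94, 94, 94, 125, 174]
t=10: [148, 174, 70, 72, 59, 127, 148, 170, 170, 170, 112, 72]
t=11: [61, 65, 171, 175, 150, 101, 61, 58, 58, 58, 129, 175]
t=12: [161, 169, 67, 74, 65, 157, 161, 156, 156, 156, 105, 74]
t=13: [35, 50, 159, 173, 156, 39, 35, 41, 41, 41, 137, 173]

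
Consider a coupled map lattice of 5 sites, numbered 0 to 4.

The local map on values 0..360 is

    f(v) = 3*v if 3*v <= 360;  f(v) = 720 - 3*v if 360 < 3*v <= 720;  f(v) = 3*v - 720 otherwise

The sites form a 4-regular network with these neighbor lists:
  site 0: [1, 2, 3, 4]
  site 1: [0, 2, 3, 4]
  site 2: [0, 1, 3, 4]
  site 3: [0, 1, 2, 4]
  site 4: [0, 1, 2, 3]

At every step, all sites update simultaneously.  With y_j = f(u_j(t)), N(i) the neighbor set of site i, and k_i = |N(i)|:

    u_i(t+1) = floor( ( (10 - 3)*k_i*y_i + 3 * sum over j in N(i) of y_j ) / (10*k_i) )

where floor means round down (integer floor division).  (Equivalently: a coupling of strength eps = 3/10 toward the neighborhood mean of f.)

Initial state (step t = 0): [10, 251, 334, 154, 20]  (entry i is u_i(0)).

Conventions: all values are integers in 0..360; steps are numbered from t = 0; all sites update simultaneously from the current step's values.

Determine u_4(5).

Answer: u_4(5) = 98

Derivation:
t=0: [10, 251, 334, 154, 20]
t=1: [68, 70, 225, 210, 87]
t=2: [188, 192, 88, 117, 223]
t=3: [169, 162, 237, 291, 104]
t=4: [202, 215, 74, 164, 264]
t=5: [124, 100, 192, 195, 98]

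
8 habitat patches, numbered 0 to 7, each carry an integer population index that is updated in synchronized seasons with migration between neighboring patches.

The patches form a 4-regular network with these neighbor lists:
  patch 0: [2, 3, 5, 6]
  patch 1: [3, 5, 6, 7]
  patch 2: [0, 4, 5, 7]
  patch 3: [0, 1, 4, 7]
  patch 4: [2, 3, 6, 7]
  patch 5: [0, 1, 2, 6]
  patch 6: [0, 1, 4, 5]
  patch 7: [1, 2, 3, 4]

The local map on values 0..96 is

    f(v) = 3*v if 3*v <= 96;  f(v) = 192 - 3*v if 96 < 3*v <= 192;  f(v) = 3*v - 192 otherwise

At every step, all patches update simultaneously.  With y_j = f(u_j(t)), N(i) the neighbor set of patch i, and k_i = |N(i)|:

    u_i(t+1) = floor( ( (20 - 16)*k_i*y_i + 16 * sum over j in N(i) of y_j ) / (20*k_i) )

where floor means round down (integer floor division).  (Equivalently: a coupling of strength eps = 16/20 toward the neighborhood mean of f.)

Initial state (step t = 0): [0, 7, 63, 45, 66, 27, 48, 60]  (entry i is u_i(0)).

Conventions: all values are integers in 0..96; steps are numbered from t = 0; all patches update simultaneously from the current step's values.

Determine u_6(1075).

Answer: u_6(1075) = 24
Key observation: The state at step 37, [24, 25, 25, 24, 24, 24, 24, 24], reappears at step 39: the system is in a cycle of period 2 from step 37 on.  Therefore the state at step 1075 equals the state at step 37 + ((1075 - 37) mod 2) = 37, which is [24, 25, 25, 24, 24, 24, 24, 24].

Derivation:
t=0: [0, 7, 63, 45, 66, 27, 48, 60]
t=1: [37, 43, 20, 19, 25, 30, 31, 19]
t=2: [76, 72, 72, 66, 68, 77, 80, 62]
t=3: [30, 24, 23, 16, 19, 34, 31, 14]
t=4: [78, 69, 69, 61, 61, 82, 80, 57]
t=5: [33, 29, 28, 19, 20, 34, 33, 13]
t=6: [83, 73, 73, 67, 66, 89, 84, 65]
t=7: [45, 34, 33, 20, 21, 49, 45, 14]
t=8: [62, 58, 60, 62, 63, 68, 62, 69]
t=9: [8, 11, 9, 9, 8, 10, 9, 10]
t=10: [27, 29, 27, 27, 27, 28, 27, 28]
t=11: [81, 83, 82, 82, 81, 82, 82, 82]
t=12: [53, 54, 52, 53, 53, 54, 53, 54]
t=13: [33, 31, 32, 31, 33, 32, 31, 32]
t=14: [94, 94, 94, 93, 94, 94, 93, 94]
t=15: [88, 88, 90, 89, 88, 89, 89, 89]
t=16: [75, 74, 74, 73, 75, 74, 73, 74]
t=17: [29, 28, 31, 30, 29, 30, 30, 30]
t=18: [90, 88, 89, 87, 90, 88, 87, 88]
t=19: [72, 70, 75, 73, 72, 73, 73, 73]
t=20: [27, 25, 27, 24, 27, 25, 24, 25]
t=21: [76, 73, 78, 76, 76, 76, 76, 76]
t=22: [37, 34, 37, 34, 37, 35, 34, 35]
t=23: [85, 88, 83, 85, 85, 85, 85, 85]
t=24: [61, 64, 61, 64, 61, 63, 64, 63]
t=25: [4, 1, 6, 4, 4, 4, 4, 4]
t=26: [13, 10, 13, 10, 13, 11, 10, 11]
t=27: [34, 31, 36, 34, 34, 34, 34, 34]
t=28: [88, 90, 88, 90, 88, 89, 90, 89]
t=29: [75, 76, 73, 75, 75, 75, 75, 75]
t=30: [31, 33, 31, 33, 31, 32, 33, 32]
t=31: [93, 94, 94, 93, 93, 93, 93, 93]
t=32: [87, 87, 87, 87, 87, 88, 87, 88]
t=33: [69, 70, 70, 69, 69, 69, 69, 69]
t=34: [15, 15, 15, 15, 15, 16, 15, 16]
t=35: [45, 46, 46, 45, 45, 45, 45, 45]
t=36: [56, 56, 56, 56, 56, 55, 56, 55]
t=37: [24, 25, 25, 24, 24, 24, 24, 24]
t=38: [72, 72, 72, 72, 72, 73, 72, 73]
t=39: [24, 25, 25, 24, 24, 24, 24, 24]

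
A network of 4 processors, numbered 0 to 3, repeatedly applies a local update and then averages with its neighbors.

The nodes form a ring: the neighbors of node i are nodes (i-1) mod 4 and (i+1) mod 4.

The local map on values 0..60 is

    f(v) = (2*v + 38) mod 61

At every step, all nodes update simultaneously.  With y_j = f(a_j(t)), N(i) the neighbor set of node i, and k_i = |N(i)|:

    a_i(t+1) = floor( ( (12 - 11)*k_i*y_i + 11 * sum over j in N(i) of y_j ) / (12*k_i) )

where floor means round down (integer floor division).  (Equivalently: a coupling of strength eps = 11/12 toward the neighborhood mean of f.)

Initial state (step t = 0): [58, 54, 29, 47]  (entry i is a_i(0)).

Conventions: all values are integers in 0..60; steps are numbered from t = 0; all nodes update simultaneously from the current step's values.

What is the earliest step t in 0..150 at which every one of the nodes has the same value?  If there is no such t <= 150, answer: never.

Simulating step by step:
t=0: [58, 54, 29, 47]  (not all equal)
t=1: [18, 32, 18, 31]  (not all equal)
t=2: [37, 15, 37, 15]  (not all equal)
t=3: [10, 47, 10, 47]  (not all equal)
t=4: [14, 54, 14, 54]  (not all equal)
t=5: [22, 6, 22, 6]  (not all equal)
t=6: [47, 23, 47, 23]  (not all equal)
t=7: [21, 11, 21, 11]  (not all equal)
t=8: [56, 22, 56, 22]  (not all equal)
t=9: [21, 27, 21, 27]  (not all equal)
t=10: [30, 20, 30, 20]  (not all equal)
t=11: [18, 35, 18, 35]  (not all equal)
t=12: [44, 15, 44, 15]  (not all equal)
t=13: [6, 4, 6, 4]  (not all equal)
t=14: [46, 49, 46, 49]  (not all equal)
t=15: [13, 8, 13, 8]  (not all equal)
t=16: [49, 7, 49, 7]  (not all equal)
t=17: [48, 17, 48, 17]  (not all equal)
t=18: [11, 11, 11, 11]  (all equal)

Answer: 18
Key observation: Synchronization is absorbing here: once all nodes are equal they stay equal, and step 18 is the first all-equal step.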